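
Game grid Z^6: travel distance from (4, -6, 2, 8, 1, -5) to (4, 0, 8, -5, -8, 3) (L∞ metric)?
13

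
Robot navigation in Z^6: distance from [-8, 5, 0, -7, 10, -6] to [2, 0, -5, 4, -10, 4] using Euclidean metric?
27.7669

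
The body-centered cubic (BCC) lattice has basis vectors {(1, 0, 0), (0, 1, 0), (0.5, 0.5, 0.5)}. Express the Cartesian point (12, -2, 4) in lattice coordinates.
8b₁ - 6b₂ + 8b₃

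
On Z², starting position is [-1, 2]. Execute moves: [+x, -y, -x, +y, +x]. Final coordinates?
(0, 2)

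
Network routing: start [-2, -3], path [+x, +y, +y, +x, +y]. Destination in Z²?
(0, 0)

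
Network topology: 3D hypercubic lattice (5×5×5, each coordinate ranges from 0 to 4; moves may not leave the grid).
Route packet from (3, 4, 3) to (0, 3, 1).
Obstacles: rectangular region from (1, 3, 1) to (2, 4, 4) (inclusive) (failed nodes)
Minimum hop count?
8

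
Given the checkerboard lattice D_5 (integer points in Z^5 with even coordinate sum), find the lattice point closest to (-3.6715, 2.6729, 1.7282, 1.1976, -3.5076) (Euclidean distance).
(-4, 3, 2, 1, -4)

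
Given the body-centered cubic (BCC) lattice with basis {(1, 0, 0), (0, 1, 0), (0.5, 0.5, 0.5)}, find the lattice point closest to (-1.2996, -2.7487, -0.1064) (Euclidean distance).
(-1, -3, 0)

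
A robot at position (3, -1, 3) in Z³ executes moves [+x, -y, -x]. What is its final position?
(3, -2, 3)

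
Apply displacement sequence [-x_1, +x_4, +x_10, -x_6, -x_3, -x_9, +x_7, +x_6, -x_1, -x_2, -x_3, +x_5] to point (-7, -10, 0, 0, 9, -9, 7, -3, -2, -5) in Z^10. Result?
(-9, -11, -2, 1, 10, -9, 8, -3, -3, -4)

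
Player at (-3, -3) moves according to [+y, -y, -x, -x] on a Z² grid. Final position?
(-5, -3)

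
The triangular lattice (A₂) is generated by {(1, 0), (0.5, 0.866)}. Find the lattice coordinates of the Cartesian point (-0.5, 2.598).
-2b₁ + 3b₂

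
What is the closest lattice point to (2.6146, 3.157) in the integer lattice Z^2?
(3, 3)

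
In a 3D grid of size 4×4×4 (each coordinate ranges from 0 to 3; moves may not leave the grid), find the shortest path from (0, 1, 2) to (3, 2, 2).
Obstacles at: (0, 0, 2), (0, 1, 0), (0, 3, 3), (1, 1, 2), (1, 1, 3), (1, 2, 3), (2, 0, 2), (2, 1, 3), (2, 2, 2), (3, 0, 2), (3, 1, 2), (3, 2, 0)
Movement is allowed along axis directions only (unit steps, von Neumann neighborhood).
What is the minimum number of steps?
6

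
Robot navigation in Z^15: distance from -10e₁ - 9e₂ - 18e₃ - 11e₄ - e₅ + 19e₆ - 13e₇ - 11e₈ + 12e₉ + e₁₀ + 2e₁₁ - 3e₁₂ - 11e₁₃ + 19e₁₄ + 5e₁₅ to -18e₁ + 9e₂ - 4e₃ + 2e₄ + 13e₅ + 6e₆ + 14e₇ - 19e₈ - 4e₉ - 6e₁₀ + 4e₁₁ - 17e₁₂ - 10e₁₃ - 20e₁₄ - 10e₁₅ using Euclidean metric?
64.5213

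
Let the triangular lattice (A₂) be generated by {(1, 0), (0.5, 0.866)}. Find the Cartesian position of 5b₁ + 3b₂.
(6.5, 2.598)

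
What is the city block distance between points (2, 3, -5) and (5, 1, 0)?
10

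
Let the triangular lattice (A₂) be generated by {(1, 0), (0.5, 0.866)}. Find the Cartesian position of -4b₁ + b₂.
(-3.5, 0.866)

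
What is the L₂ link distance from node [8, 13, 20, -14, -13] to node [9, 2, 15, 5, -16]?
22.7376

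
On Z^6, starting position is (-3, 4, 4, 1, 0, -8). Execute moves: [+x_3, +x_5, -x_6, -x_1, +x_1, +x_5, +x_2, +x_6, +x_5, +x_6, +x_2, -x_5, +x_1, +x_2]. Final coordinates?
(-2, 7, 5, 1, 2, -7)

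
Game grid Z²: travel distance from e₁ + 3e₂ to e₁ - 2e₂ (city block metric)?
5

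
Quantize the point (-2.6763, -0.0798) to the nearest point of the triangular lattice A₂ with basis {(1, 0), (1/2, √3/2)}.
(-3, 0)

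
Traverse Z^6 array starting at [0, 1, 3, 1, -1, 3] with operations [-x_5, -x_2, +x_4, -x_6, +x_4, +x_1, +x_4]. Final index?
(1, 0, 3, 4, -2, 2)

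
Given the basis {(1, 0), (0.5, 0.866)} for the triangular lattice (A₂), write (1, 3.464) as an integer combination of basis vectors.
-b₁ + 4b₂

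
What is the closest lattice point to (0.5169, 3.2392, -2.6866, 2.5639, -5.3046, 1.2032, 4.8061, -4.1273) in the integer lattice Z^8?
(1, 3, -3, 3, -5, 1, 5, -4)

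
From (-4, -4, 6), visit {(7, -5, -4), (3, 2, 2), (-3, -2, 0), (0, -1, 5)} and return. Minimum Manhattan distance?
60
(one optimal route: (-4, -4, 6) → (-3, -2, 0) → (7, -5, -4) → (3, 2, 2) → (0, -1, 5) → (-4, -4, 6))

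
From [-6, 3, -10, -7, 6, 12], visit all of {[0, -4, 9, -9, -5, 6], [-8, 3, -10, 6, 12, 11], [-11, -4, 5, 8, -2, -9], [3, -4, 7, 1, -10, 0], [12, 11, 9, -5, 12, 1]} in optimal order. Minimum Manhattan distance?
202
(one optimal route: (-6, 3, -10, -7, 6, 12) → (-8, 3, -10, 6, 12, 11) → (-11, -4, 5, 8, -2, -9) → (3, -4, 7, 1, -10, 0) → (0, -4, 9, -9, -5, 6) → (12, 11, 9, -5, 12, 1))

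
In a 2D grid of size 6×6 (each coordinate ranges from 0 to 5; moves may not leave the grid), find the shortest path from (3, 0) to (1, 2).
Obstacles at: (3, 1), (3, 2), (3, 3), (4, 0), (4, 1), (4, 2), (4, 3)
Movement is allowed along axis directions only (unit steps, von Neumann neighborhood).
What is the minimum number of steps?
4
(one shortest path: (3, 0) → (2, 0) → (1, 0) → (1, 1) → (1, 2))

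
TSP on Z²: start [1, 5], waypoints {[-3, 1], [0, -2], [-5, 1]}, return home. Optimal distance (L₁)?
26
(one optimal route: (1, 5) → (-3, 1) → (-5, 1) → (0, -2) → (1, 5))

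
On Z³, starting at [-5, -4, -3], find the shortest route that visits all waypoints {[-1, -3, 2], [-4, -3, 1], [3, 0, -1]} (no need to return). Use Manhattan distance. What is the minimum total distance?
20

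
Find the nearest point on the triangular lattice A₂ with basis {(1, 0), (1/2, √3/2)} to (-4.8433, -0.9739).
(-4.5, -0.866)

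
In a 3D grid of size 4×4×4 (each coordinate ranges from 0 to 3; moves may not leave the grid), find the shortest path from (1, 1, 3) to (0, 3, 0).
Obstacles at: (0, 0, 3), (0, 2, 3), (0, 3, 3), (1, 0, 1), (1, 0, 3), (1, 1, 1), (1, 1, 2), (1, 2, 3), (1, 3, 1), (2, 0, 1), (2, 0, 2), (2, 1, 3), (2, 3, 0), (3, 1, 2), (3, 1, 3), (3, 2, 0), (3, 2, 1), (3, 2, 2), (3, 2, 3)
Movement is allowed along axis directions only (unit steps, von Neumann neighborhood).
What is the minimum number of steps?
6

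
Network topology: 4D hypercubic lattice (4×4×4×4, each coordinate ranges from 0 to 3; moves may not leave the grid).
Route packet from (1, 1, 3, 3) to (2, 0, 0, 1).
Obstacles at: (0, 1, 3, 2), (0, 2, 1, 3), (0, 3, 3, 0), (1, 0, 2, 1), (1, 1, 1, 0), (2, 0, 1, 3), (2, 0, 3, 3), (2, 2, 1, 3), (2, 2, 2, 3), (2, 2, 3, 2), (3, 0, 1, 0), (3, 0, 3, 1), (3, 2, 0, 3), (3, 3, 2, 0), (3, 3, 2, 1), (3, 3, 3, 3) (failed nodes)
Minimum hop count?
7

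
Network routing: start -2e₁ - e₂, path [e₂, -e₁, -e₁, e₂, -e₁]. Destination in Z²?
(-5, 1)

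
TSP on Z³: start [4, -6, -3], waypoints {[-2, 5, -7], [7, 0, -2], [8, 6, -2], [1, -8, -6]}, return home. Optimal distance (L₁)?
58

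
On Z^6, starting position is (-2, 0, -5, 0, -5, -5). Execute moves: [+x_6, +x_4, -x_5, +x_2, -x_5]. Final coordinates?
(-2, 1, -5, 1, -7, -4)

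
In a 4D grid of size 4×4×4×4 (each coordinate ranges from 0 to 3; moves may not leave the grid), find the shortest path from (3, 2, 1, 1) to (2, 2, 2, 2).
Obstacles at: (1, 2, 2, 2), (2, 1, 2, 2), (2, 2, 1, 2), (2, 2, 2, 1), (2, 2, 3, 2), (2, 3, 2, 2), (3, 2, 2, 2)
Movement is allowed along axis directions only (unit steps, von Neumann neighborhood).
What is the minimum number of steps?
5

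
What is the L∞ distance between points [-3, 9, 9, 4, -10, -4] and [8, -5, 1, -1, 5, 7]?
15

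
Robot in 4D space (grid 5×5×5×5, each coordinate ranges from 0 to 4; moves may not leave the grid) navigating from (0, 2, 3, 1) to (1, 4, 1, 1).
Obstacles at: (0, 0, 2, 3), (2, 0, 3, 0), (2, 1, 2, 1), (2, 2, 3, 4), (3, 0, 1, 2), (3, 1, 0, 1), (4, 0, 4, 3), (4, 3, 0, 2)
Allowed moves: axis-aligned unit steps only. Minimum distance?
5
(one shortest path: (0, 2, 3, 1) → (1, 2, 3, 1) → (1, 3, 3, 1) → (1, 4, 3, 1) → (1, 4, 2, 1) → (1, 4, 1, 1))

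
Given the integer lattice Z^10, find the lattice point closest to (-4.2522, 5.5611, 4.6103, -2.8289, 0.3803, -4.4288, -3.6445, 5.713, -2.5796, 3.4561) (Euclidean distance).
(-4, 6, 5, -3, 0, -4, -4, 6, -3, 3)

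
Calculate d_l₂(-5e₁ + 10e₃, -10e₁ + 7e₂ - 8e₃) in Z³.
19.9499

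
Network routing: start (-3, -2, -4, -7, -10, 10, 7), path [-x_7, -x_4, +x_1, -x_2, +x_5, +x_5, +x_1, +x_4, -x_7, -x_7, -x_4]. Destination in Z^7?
(-1, -3, -4, -8, -8, 10, 4)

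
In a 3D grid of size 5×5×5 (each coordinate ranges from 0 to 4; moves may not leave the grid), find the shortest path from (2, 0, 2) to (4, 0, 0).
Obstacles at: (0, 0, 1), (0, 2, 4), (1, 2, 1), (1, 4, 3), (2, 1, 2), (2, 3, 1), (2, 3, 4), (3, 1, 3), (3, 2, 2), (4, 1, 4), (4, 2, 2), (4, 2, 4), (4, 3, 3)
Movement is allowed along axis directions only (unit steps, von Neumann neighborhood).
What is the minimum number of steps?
4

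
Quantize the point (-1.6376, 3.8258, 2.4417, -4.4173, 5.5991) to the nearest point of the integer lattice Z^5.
(-2, 4, 2, -4, 6)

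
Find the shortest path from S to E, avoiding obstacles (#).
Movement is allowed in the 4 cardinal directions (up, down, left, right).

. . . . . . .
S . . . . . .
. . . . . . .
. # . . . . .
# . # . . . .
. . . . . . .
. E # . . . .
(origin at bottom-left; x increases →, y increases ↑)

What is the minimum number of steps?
10
(one shortest path: (0, 5) → (1, 5) → (2, 5) → (3, 5) → (3, 4) → (3, 3) → (3, 2) → (3, 1) → (2, 1) → (1, 1) → (1, 0))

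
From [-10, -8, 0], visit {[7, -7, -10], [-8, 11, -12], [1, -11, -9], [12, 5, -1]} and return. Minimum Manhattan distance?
130
(one optimal route: (-10, -8, 0) → (-8, 11, -12) → (12, 5, -1) → (7, -7, -10) → (1, -11, -9) → (-10, -8, 0))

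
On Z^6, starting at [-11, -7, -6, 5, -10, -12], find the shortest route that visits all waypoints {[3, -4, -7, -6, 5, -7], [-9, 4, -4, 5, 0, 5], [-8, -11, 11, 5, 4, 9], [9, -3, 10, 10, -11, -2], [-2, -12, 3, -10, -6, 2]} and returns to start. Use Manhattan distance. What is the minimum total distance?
290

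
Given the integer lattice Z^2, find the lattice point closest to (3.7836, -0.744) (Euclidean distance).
(4, -1)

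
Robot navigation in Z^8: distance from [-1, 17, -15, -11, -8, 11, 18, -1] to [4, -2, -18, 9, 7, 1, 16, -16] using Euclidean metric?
36.7287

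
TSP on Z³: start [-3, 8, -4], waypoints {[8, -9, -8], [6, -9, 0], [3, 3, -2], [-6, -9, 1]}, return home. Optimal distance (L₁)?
84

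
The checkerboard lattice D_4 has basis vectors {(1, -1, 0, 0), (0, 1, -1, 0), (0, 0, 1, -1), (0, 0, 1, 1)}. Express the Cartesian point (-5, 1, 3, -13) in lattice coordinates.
-5b₁ - 4b₂ + 6b₃ - 7b₄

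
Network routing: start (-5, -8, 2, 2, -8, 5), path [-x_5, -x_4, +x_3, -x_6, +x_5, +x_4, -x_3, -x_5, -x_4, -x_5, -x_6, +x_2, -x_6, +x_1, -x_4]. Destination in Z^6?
(-4, -7, 2, 0, -10, 2)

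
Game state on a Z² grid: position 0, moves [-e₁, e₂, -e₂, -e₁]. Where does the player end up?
(-2, 0)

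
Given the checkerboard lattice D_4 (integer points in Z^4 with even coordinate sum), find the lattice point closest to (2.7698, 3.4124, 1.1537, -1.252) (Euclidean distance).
(3, 3, 1, -1)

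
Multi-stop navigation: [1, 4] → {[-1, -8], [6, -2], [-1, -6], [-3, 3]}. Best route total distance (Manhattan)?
31
(one optimal route: (1, 4) → (-3, 3) → (-1, -8) → (-1, -6) → (6, -2))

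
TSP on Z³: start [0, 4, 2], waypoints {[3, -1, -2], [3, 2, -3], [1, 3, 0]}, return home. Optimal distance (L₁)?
26
(one optimal route: (0, 4, 2) → (3, -1, -2) → (3, 2, -3) → (1, 3, 0) → (0, 4, 2))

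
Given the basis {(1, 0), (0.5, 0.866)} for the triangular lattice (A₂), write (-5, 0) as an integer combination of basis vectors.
-5b₁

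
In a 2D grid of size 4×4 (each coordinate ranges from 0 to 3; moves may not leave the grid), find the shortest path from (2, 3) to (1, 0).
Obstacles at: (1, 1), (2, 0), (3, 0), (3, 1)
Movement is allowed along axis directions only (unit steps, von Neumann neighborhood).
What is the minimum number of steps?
6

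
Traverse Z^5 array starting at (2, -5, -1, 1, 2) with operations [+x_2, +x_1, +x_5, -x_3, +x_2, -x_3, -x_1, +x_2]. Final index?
(2, -2, -3, 1, 3)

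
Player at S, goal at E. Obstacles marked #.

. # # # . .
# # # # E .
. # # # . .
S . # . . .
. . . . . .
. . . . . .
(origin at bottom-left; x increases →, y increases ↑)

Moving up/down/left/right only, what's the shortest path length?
8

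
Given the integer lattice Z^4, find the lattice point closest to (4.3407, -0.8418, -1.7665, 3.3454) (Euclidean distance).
(4, -1, -2, 3)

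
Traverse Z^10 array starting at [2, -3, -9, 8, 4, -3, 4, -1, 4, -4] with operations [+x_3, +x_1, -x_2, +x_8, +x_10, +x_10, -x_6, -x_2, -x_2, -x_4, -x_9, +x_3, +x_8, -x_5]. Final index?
(3, -6, -7, 7, 3, -4, 4, 1, 3, -2)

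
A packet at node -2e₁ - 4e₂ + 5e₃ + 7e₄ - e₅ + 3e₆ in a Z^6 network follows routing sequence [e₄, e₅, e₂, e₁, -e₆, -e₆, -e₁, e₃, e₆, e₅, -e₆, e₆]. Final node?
(-2, -3, 6, 8, 1, 2)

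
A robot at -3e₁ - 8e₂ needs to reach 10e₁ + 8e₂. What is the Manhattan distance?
29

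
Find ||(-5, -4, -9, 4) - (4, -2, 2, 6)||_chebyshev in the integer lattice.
11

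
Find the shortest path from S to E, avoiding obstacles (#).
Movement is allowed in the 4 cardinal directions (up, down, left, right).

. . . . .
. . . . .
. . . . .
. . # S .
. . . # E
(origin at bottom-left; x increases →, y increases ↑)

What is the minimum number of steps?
2
(one shortest path: (3, 1) → (4, 1) → (4, 0))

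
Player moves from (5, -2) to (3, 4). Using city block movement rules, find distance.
8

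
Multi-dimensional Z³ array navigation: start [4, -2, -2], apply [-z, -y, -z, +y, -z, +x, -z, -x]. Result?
(4, -2, -6)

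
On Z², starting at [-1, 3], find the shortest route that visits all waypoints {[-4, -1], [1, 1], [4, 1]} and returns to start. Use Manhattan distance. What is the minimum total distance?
24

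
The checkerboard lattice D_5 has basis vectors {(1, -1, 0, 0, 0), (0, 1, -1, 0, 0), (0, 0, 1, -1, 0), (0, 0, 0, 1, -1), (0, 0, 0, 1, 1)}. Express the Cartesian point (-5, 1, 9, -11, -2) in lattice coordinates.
-5b₁ - 4b₂ + 5b₃ - 2b₄ - 4b₅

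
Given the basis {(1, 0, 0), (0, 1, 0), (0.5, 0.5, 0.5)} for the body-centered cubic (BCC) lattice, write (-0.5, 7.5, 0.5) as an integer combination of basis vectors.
-b₁ + 7b₂ + b₃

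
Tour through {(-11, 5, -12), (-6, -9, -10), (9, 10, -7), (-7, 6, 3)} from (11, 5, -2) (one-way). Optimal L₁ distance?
83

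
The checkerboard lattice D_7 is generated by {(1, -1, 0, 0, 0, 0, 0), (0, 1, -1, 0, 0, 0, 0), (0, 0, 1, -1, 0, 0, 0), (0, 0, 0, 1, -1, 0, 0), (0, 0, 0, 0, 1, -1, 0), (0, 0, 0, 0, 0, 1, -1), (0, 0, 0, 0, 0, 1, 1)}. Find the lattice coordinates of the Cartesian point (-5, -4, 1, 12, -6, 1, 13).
-5b₁ - 9b₂ - 8b₃ + 4b₄ - 2b₅ - 7b₆ + 6b₇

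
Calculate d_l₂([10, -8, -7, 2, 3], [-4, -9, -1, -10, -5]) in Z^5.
21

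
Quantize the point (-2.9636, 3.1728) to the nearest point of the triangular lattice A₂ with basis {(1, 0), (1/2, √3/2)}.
(-3, 3.464)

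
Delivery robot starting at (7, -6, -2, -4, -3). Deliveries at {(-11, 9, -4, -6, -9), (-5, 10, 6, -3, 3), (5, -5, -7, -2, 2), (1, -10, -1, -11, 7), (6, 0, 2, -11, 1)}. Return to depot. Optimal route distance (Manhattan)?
178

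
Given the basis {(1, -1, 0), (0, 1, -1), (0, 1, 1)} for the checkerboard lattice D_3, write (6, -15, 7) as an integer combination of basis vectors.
6b₁ - 8b₂ - b₃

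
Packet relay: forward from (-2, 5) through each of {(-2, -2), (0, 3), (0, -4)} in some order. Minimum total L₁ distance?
15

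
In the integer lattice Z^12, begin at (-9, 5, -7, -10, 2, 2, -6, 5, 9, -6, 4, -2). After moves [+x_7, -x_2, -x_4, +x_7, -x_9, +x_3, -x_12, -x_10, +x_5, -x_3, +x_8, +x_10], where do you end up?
(-9, 4, -7, -11, 3, 2, -4, 6, 8, -6, 4, -3)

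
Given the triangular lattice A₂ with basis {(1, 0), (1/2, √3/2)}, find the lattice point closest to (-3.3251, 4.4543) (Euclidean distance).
(-3.5, 4.33)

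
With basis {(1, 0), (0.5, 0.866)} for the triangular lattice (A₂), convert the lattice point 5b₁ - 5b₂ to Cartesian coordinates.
(2.5, -4.33)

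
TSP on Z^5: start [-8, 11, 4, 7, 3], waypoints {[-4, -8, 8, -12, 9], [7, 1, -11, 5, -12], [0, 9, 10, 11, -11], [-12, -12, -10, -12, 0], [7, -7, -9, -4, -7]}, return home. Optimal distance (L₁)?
232
(one optimal route: (-8, 11, 4, 7, 3) → (-4, -8, 8, -12, 9) → (-12, -12, -10, -12, 0) → (7, -7, -9, -4, -7) → (7, 1, -11, 5, -12) → (0, 9, 10, 11, -11) → (-8, 11, 4, 7, 3))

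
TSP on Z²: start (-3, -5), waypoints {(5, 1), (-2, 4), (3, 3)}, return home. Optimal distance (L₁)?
34
(one optimal route: (-3, -5) → (5, 1) → (3, 3) → (-2, 4) → (-3, -5))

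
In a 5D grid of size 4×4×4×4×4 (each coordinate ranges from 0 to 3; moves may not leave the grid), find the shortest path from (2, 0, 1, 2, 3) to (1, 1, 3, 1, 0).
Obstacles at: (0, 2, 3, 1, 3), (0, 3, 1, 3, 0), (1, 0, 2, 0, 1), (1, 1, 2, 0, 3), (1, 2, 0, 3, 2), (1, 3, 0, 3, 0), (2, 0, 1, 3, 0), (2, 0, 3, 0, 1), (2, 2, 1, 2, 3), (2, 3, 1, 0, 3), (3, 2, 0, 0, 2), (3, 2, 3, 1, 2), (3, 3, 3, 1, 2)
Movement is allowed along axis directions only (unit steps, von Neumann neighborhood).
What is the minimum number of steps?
8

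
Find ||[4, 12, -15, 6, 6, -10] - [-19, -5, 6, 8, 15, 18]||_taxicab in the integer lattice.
100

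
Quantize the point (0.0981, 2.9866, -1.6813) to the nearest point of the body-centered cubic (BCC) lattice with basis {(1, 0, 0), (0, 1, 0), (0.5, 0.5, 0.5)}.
(0, 3, -2)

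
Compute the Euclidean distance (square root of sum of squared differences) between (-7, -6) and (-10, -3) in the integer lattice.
4.24264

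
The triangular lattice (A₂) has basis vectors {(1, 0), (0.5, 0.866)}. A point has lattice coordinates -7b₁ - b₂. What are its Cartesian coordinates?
(-7.5, -0.866)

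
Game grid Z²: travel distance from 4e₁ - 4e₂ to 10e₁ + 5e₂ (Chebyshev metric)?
9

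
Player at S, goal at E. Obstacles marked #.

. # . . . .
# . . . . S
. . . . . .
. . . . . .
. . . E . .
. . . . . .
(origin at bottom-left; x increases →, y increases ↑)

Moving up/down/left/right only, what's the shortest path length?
5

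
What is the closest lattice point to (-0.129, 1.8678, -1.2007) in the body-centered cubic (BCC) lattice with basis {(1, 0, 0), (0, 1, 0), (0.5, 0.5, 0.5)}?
(0, 2, -1)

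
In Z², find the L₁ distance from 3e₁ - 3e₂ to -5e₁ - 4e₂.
9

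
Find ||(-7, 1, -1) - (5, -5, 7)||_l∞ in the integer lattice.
12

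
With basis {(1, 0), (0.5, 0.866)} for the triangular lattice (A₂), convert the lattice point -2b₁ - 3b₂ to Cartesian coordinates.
(-3.5, -2.598)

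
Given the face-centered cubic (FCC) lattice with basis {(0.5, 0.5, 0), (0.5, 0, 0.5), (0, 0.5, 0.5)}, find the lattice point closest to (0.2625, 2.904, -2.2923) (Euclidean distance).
(0.5, 3, -2.5)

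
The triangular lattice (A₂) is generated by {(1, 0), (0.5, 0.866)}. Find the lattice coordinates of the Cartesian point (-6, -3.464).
-4b₁ - 4b₂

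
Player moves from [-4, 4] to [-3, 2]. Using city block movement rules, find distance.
3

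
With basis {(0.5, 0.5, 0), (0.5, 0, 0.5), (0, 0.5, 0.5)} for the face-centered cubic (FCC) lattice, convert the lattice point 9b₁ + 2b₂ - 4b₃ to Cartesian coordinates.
(5.5, 2.5, -1)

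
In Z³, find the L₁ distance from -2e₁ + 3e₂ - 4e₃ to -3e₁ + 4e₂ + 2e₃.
8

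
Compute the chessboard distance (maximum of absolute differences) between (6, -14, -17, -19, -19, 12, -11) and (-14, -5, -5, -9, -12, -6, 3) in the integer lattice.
20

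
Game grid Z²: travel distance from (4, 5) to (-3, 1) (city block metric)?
11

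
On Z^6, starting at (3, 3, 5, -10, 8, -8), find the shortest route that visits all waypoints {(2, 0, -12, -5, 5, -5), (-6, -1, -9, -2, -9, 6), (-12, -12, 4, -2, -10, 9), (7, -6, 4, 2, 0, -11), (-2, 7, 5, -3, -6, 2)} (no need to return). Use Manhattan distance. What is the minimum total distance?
192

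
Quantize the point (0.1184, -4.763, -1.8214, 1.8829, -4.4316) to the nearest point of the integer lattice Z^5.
(0, -5, -2, 2, -4)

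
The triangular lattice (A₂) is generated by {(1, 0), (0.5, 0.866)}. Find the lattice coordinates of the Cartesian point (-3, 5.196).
-6b₁ + 6b₂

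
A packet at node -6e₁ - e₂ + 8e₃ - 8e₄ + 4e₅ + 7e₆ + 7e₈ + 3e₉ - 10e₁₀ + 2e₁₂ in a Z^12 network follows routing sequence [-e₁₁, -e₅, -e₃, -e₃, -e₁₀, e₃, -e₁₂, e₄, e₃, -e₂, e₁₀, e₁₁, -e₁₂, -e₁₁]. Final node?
(-6, -2, 8, -7, 3, 7, 0, 7, 3, -10, -1, 0)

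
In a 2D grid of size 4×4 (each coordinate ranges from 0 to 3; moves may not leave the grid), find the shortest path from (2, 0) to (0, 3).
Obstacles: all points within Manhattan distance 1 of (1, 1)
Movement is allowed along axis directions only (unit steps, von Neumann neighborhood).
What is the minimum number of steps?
7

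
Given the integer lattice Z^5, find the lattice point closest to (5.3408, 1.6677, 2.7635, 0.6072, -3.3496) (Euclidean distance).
(5, 2, 3, 1, -3)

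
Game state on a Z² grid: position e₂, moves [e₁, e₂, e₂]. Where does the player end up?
(1, 3)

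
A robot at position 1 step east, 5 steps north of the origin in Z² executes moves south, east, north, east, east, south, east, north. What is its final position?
(5, 5)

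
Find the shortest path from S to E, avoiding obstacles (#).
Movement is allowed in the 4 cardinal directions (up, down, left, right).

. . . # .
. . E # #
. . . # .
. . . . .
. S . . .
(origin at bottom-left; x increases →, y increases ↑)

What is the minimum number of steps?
4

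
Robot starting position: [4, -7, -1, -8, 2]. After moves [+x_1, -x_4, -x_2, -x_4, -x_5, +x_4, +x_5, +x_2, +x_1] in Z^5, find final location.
(6, -7, -1, -9, 2)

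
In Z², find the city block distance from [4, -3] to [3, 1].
5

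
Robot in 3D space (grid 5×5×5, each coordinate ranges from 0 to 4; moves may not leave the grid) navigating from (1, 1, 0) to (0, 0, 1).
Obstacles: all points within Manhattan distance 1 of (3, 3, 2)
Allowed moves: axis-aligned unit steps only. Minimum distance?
3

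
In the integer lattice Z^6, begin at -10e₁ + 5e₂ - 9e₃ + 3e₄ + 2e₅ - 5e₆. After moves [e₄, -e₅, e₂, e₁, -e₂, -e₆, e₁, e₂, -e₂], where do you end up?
(-8, 5, -9, 4, 1, -6)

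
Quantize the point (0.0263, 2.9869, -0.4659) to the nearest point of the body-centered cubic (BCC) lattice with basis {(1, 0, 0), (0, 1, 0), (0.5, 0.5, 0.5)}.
(0, 3, 0)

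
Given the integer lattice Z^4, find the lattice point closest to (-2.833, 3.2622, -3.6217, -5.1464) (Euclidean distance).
(-3, 3, -4, -5)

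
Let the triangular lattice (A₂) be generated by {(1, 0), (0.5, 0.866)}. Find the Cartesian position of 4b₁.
(4, 0)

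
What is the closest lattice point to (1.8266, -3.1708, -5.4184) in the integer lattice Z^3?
(2, -3, -5)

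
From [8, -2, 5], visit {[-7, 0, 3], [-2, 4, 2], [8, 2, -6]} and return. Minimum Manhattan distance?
64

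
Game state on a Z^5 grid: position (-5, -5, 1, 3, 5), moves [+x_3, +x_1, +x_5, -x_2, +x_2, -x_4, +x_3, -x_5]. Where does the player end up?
(-4, -5, 3, 2, 5)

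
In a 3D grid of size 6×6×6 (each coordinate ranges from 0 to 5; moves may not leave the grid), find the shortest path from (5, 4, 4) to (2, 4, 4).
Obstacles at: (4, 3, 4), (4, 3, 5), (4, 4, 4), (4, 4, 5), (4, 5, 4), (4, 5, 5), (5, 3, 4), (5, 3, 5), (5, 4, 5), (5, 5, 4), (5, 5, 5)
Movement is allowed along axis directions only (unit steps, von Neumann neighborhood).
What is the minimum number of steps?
5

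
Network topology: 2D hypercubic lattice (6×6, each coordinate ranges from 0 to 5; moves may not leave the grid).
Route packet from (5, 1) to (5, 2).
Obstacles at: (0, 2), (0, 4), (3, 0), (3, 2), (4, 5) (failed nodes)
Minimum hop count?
1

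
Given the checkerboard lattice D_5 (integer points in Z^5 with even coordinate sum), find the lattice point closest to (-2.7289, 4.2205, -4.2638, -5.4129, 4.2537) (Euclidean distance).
(-3, 4, -4, -5, 4)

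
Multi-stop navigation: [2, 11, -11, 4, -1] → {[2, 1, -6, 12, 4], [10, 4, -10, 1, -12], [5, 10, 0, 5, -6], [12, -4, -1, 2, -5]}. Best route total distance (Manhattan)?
116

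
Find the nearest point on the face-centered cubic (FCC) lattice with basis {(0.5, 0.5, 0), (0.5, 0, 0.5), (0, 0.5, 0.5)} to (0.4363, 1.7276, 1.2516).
(0.5, 1.5, 1)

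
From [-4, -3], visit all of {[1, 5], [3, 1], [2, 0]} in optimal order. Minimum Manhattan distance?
17
(one optimal route: (-4, -3) → (2, 0) → (3, 1) → (1, 5))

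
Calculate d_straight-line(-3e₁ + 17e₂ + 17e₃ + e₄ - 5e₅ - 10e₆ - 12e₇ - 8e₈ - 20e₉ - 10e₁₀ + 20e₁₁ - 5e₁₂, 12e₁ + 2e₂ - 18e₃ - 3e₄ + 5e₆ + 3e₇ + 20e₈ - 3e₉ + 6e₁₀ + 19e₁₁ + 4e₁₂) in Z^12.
59.808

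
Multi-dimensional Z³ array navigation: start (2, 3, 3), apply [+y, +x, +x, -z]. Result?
(4, 4, 2)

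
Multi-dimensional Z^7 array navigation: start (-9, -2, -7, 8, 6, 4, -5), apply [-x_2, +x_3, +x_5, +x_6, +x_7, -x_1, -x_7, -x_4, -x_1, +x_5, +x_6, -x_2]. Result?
(-11, -4, -6, 7, 8, 6, -5)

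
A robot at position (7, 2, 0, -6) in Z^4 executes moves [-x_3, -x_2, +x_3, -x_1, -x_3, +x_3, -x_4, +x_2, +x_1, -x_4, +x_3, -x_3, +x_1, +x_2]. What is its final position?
(8, 3, 0, -8)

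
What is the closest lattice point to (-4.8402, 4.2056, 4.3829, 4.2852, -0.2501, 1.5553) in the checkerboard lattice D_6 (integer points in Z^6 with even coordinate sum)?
(-5, 4, 4, 4, 0, 1)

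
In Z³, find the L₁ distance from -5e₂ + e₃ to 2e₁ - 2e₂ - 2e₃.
8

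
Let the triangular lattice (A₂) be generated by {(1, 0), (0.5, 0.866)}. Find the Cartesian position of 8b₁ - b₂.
(7.5, -0.866)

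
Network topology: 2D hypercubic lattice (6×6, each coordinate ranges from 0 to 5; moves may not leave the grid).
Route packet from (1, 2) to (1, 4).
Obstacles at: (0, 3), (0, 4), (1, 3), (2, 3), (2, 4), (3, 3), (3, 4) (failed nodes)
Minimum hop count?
10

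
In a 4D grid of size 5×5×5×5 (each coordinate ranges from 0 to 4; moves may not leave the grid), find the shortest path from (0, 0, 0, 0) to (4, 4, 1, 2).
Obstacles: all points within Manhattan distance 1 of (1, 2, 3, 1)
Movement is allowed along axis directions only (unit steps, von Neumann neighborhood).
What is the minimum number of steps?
11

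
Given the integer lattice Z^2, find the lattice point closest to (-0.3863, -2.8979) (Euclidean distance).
(0, -3)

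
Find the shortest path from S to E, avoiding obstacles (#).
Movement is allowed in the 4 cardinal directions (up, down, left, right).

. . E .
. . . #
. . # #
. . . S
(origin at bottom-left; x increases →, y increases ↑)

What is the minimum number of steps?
6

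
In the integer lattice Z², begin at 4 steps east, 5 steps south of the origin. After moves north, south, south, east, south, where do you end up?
(5, -7)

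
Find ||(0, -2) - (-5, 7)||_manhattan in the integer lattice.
14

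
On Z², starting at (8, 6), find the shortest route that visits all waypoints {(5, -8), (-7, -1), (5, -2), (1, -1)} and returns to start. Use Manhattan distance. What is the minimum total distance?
58
(one optimal route: (8, 6) → (5, -8) → (5, -2) → (-7, -1) → (1, -1) → (8, 6))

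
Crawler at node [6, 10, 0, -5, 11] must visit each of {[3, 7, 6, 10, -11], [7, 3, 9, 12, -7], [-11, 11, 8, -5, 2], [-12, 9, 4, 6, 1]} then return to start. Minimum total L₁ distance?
158
(one optimal route: (6, 10, 0, -5, 11) → (7, 3, 9, 12, -7) → (3, 7, 6, 10, -11) → (-12, 9, 4, 6, 1) → (-11, 11, 8, -5, 2) → (6, 10, 0, -5, 11))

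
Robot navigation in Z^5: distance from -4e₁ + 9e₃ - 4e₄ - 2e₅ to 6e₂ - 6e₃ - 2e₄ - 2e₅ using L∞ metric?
15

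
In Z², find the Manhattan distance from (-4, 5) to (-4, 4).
1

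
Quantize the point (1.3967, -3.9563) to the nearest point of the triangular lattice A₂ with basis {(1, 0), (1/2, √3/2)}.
(1.5, -4.33)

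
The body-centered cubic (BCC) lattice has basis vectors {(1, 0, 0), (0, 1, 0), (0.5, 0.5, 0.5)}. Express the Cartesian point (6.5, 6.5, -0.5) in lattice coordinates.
7b₁ + 7b₂ - b₃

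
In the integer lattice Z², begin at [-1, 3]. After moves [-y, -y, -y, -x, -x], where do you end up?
(-3, 0)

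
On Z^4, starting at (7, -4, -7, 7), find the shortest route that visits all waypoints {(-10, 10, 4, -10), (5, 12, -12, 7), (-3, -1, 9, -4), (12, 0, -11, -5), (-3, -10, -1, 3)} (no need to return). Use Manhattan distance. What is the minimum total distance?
153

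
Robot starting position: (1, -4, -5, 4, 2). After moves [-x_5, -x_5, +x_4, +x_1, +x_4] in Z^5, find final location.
(2, -4, -5, 6, 0)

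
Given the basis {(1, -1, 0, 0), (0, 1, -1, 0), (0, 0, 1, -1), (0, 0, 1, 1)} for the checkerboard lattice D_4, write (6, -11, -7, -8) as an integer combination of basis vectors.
6b₁ - 5b₂ - 2b₃ - 10b₄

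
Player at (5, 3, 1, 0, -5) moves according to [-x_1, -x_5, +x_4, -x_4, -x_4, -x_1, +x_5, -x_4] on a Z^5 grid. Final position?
(3, 3, 1, -2, -5)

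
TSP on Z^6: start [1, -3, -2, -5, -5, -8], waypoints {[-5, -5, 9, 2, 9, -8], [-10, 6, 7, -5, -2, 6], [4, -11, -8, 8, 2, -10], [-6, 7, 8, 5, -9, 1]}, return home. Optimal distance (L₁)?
204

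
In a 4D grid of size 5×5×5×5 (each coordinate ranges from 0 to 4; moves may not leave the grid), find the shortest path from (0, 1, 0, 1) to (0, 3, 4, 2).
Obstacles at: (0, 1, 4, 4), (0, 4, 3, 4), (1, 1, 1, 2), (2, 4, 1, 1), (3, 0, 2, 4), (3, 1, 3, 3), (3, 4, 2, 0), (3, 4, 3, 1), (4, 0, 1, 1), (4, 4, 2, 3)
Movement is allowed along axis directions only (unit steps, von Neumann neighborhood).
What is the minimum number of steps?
7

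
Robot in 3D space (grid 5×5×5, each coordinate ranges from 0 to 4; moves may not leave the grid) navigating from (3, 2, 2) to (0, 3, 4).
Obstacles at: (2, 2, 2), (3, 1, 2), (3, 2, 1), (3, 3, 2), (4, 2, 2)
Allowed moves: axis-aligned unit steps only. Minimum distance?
6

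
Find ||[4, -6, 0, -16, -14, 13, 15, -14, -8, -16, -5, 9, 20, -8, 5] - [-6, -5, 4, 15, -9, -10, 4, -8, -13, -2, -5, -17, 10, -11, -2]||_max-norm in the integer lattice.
31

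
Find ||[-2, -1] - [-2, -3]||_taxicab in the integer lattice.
2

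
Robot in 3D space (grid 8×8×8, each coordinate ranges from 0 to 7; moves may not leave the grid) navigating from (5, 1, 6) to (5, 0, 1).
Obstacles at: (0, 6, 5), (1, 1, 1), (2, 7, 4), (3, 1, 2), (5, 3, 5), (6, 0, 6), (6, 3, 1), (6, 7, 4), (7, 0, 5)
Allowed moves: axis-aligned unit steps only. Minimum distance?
6
(one shortest path: (5, 1, 6) → (5, 0, 6) → (5, 0, 5) → (5, 0, 4) → (5, 0, 3) → (5, 0, 2) → (5, 0, 1))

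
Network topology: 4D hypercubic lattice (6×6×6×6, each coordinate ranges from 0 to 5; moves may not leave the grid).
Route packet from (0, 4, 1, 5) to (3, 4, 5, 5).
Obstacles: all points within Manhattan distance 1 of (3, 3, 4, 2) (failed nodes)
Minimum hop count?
7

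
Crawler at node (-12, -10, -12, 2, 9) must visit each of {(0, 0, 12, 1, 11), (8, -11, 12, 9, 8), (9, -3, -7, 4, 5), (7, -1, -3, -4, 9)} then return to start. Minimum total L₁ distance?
172
(one optimal route: (-12, -10, -12, 2, 9) → (8, -11, 12, 9, 8) → (0, 0, 12, 1, 11) → (7, -1, -3, -4, 9) → (9, -3, -7, 4, 5) → (-12, -10, -12, 2, 9))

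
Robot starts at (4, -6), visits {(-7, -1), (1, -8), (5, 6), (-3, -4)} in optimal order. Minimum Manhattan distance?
39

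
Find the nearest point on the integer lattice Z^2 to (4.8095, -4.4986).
(5, -4)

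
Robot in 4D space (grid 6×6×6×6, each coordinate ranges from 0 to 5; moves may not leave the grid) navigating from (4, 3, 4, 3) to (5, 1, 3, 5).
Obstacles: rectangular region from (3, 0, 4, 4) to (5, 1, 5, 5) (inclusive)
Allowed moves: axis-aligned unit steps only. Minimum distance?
6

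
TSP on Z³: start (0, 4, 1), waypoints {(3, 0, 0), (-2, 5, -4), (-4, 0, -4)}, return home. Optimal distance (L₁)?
34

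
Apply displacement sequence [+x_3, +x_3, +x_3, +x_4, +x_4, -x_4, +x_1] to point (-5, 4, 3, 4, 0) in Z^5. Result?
(-4, 4, 6, 5, 0)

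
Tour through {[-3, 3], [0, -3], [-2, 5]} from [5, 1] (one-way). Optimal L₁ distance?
21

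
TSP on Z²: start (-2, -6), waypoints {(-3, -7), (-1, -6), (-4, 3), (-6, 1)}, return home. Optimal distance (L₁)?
30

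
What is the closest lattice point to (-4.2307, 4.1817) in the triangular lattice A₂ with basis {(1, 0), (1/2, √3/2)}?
(-4.5, 4.33)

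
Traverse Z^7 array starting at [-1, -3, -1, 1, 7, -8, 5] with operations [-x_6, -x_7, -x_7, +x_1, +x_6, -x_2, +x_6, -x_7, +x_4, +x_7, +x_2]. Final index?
(0, -3, -1, 2, 7, -7, 3)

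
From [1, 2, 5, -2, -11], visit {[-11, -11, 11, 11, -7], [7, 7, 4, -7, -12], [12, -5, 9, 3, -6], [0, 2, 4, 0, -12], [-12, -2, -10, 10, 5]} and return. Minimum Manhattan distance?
202
(one optimal route: (1, 2, 5, -2, -11) → (7, 7, 4, -7, -12) → (12, -5, 9, 3, -6) → (-11, -11, 11, 11, -7) → (-12, -2, -10, 10, 5) → (0, 2, 4, 0, -12) → (1, 2, 5, -2, -11))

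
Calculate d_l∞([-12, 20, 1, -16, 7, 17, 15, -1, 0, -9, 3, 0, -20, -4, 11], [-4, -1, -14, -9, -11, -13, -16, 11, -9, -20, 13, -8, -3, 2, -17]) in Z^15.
31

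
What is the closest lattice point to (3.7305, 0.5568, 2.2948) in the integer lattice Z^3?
(4, 1, 2)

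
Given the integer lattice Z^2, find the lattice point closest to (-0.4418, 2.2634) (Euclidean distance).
(0, 2)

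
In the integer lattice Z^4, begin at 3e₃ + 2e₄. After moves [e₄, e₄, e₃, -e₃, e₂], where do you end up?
(0, 1, 3, 4)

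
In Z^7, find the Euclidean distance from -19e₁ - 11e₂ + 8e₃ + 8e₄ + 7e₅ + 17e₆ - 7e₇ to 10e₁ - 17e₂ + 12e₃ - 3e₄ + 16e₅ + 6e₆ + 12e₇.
39.7115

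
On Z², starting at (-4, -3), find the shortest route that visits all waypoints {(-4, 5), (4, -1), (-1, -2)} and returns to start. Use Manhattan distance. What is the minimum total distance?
32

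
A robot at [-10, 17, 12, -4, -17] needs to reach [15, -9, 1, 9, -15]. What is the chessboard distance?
26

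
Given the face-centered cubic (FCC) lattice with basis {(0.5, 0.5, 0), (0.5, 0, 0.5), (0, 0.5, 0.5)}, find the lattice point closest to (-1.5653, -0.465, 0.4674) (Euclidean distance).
(-2, -0.5, 0.5)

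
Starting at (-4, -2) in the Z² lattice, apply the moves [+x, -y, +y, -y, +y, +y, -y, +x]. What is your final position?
(-2, -2)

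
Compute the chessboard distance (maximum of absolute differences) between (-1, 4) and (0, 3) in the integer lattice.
1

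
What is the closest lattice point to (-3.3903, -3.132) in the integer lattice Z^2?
(-3, -3)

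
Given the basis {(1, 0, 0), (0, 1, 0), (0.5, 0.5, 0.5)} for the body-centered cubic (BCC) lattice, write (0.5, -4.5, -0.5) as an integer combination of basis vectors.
b₁ - 4b₂ - b₃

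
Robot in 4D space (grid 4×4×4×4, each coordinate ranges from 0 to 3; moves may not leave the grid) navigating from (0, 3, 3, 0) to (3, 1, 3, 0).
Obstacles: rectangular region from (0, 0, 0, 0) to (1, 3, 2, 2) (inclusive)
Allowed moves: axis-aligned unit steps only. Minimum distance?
5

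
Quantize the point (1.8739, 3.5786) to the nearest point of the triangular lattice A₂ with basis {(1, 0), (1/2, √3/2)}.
(2, 3.464)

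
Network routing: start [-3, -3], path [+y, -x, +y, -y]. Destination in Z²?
(-4, -2)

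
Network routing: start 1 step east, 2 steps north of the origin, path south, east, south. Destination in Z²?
(2, 0)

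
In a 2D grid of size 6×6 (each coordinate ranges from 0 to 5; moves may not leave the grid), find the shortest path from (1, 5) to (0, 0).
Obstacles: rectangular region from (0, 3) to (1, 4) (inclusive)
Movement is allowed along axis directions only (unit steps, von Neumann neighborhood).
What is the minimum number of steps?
8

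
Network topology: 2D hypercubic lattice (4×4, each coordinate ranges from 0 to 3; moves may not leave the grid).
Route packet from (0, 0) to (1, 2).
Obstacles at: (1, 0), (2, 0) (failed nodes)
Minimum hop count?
3
(one shortest path: (0, 0) → (0, 1) → (1, 1) → (1, 2))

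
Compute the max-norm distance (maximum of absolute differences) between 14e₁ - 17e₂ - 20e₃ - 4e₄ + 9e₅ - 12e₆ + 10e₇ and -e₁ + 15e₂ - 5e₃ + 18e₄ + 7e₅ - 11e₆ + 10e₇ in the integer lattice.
32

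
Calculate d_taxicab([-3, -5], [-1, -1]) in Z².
6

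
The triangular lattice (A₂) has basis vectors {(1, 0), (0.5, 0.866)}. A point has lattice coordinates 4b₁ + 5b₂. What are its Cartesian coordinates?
(6.5, 4.33)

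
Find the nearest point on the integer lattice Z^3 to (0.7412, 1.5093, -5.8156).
(1, 2, -6)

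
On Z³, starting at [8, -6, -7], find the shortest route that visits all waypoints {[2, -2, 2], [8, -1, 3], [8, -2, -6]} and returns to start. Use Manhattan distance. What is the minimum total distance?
42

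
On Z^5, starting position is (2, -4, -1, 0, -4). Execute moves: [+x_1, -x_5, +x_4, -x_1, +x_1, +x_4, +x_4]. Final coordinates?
(3, -4, -1, 3, -5)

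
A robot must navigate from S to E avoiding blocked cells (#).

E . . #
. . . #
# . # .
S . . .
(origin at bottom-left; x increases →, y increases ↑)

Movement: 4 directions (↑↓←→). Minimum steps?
5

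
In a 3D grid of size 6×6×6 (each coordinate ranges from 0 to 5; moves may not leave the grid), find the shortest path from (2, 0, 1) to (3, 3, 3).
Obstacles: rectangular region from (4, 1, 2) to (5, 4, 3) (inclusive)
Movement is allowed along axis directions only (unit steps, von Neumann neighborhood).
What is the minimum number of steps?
6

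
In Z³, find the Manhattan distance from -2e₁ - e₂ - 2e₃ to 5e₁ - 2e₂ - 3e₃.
9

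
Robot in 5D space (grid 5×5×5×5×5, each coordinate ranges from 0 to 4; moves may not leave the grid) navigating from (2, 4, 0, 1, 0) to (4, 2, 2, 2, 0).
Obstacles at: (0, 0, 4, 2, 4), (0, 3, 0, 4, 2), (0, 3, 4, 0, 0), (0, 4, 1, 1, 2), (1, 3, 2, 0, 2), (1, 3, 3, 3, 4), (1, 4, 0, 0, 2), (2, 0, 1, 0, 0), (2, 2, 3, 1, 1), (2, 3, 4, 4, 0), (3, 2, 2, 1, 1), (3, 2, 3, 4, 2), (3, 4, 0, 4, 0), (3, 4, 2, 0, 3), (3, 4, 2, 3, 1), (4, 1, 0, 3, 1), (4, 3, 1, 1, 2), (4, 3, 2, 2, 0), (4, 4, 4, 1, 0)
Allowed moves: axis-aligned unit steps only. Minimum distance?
7
(one shortest path: (2, 4, 0, 1, 0) → (3, 4, 0, 1, 0) → (4, 4, 0, 1, 0) → (4, 3, 0, 1, 0) → (4, 2, 0, 1, 0) → (4, 2, 1, 1, 0) → (4, 2, 2, 1, 0) → (4, 2, 2, 2, 0))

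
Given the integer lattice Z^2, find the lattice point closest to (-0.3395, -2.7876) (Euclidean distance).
(0, -3)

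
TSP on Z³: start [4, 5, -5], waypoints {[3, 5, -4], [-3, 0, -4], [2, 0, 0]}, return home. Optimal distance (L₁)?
34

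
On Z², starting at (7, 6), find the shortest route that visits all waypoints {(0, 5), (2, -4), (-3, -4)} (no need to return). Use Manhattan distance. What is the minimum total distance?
24
(one optimal route: (7, 6) → (0, 5) → (2, -4) → (-3, -4))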